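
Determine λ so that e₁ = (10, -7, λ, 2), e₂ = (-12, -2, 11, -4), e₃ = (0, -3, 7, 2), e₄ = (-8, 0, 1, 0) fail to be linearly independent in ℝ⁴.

λ = 35/2

Place the vectors as rows of a 4×4 matrix; dependence ⇔ determinant zero.
Cofactor expansion gives det = 128*λ - 2240.
This vanishes exactly when λ = 35/2.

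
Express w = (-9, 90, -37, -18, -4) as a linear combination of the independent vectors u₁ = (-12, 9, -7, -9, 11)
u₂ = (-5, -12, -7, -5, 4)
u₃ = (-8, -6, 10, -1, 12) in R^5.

w = 4u₁ - 3u₂ - 3u₃

Write w = α₁u₁ + … + α₃u₃ and equate components.
Back-substitution yields (α₁, α₂, α₃) = (4, -3, -3).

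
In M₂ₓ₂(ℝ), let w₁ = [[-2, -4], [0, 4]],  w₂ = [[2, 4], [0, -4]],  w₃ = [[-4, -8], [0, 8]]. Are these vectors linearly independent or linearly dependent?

linearly dependent

Take coordinates with respect to the standard basis {E₁₁, E₁₂, E₂₁, E₂₂}.
Place the vectors as rows of a 3×4 matrix and reduce to echelon form.
The reduction yields 1 nonzero row, so the rank is 1.
Since rank 1 < 3, the set is linearly dependent.
Indeed w₁ + w₂ = 0.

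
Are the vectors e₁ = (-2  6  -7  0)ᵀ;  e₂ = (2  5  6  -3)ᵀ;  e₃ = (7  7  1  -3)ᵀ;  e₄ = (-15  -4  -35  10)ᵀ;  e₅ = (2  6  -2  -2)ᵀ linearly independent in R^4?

linearly dependent

There are 5 vectors in a 4-dimensional space, so they cannot be linearly independent.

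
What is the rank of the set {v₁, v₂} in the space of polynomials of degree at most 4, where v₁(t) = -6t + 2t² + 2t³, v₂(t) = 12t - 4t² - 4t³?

1

Pass to coordinate vectors with respect to the basis {1, t, …, t⁴}.
Put the 5×2 matrix [v₁|v₂] into echelon form.
The echelon form has 1 nonzero row, so the rank is 1.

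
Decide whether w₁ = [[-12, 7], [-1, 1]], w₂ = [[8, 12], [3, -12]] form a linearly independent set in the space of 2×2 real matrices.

Write each element as a coordinate vector in ℝ⁴ using {E₁₁, E₁₂, E₂₁, E₂₂}.
Row-reduce the matrix whose columns are w₁, w₂.
The reduction yields 2 nonzero rows, so the rank is 2.
Since rank = 2 (the number of vectors), the set is linearly independent.

linearly independent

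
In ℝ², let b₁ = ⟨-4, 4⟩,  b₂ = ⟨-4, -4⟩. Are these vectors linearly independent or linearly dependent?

linearly independent

Row-reduce the matrix whose columns are b₁, b₂.
The reduction yields 2 nonzero rows, so the rank is 2.
Since rank = 2 (the number of vectors), the set is linearly independent.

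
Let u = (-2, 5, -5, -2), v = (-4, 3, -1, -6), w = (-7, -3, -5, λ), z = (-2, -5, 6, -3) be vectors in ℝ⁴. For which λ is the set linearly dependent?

Dependence holds iff the 4×4 matrix [u v w z] is singular.
The determinant works out to 26*λ - 26.
Setting this to zero gives λ = 1.

λ = 1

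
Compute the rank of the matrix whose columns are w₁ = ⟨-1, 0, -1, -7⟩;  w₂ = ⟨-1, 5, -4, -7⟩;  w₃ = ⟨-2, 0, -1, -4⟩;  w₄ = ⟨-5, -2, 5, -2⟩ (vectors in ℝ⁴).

Row-reduce the 4×4 matrix with these as rows.
Exactly 4 pivots survive; hence the rank is 4.

rank 4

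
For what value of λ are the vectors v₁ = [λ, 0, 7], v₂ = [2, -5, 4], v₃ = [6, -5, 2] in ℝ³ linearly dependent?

λ = -14

The vectors are dependent exactly when the determinant of the matrix with rows v₁, v₂, v₃ vanishes.
Expanding, det = 10*λ + 140.
This vanishes exactly when λ = -14.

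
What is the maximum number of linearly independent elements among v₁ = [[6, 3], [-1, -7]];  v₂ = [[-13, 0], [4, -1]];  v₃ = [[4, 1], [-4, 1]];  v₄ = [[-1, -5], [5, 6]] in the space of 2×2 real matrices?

3

Use coordinates relative to {E₁₁, E₁₂, E₂₁, E₂₂}.
Put the 4×4 matrix [v₁|v₂|v₃|v₄] into echelon form.
Exactly 3 pivots survive; hence the rank is 3.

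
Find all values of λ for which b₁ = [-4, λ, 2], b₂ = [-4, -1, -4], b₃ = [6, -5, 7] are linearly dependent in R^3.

λ = -40

Place the vectors as rows of a 3×3 matrix; dependence ⇔ determinant zero.
The determinant works out to 4*λ + 160.
Solving 4*λ + 160 = 0 yields λ = -40.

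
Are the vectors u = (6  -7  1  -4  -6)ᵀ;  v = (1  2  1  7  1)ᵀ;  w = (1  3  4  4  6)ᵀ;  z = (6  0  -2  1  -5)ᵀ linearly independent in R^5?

Place the vectors as rows of a 4×5 matrix and reduce to echelon form.
The reduction yields 4 nonzero rows, so the rank is 4.
Since rank = 4 (the number of vectors), the set is linearly independent.

linearly independent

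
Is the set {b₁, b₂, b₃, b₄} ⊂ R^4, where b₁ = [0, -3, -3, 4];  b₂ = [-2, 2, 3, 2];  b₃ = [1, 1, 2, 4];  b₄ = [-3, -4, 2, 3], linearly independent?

linearly independent

Row-reduce the matrix whose columns are b₁, b₂, b₃, b₄.
The reduction yields 4 nonzero rows, so the rank is 4.
Since rank = 4 (the number of vectors), the set is linearly independent.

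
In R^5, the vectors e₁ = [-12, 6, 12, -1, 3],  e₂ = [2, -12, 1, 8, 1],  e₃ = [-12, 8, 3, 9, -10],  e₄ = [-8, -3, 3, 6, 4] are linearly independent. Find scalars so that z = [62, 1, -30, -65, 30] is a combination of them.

z = -e₁ - 3e₂ - 4e₃ - e₄

Write z = c₁e₁ + … + c₄e₄ and equate components.
Back-substitution yields (c₁, …, c₄) = (-1, -3, -4, -1).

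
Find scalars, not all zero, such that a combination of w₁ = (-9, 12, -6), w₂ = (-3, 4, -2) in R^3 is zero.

Write the vectors as columns of a matrix and find a nonzero vector in its null space.
One solution (up to scaling) is (1, -3).

w₁ - 3w₂ = 0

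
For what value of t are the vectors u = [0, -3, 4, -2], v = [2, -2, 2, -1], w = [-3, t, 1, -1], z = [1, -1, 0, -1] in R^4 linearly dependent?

Dependence holds iff the 4×4 matrix [u v w z] is singular.
The determinant works out to -8*t - 3.
Solving -8*t - 3 = 0 yields t = -3/8.

t = -3/8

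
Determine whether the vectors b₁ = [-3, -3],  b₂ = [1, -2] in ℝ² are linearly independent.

Form the 2×2 matrix with these as columns; its determinant is 9.
A nonzero determinant means the columns are linearly independent.

linearly independent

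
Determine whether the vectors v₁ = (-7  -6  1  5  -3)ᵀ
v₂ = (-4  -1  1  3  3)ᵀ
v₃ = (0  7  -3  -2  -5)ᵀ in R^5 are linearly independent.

Place the vectors as rows of a 3×5 matrix and reduce to echelon form.
The reduction yields 3 nonzero rows, so the rank is 3.
Since rank = 3 (the number of vectors), the set is linearly independent.

linearly independent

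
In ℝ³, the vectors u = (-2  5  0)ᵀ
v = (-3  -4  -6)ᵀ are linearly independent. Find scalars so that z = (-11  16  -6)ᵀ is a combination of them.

Solve the system with u, v as columns and z as the right-hand side.
Row-reducing the augmented matrix gives the unique coefficients (a₁, a₂) = (4, 1).

z = 4u + v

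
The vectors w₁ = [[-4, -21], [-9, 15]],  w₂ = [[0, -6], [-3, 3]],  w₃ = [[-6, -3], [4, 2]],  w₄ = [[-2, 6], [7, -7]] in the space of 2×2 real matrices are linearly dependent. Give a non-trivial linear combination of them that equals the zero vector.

w₁ - 2w₂ - w₃ + w₄ = 0

Take coordinates with respect to {E₁₁, E₁₂, E₂₁, E₂₂}.
Solve the homogeneous system with w₁, w₂, w₃, w₄ as columns by row-reducing the coefficient matrix.
One solution (up to scaling) is (1, -2, -1, 1).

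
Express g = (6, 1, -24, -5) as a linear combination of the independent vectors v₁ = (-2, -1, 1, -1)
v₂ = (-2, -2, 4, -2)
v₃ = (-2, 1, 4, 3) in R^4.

Set up the augmented matrix [v₁ | v₂ | v₃ | g] and row-reduce.
The system has the unique solution (α₁, α₂, α₃) = (4, -4, -3).

g = 4v₁ - 4v₂ - 3v₃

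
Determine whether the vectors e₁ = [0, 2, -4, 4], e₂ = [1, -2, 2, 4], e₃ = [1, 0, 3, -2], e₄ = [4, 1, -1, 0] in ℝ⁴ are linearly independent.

Row-reduce the matrix whose columns are e₁, e₂, e₃, e₄.
The reduction yields 4 nonzero rows, so the rank is 4.
Since rank = 4 (the number of vectors), the set is linearly independent.

linearly independent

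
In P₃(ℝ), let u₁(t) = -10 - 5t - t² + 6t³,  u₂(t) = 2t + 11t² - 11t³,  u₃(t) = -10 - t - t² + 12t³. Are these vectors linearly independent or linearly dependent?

linearly independent

Write each element as a coordinate vector in ℝ⁴ using {1, t, …, t³}.
Row-reduce the matrix whose columns are u₁, u₂, u₃.
The reduction yields 3 nonzero rows, so the rank is 3.
Since rank = 3 (the number of vectors), the set is linearly independent.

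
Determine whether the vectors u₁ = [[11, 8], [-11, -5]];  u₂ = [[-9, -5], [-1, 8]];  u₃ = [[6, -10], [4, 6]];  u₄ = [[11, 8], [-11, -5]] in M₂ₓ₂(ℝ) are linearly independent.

Write each element as a coordinate vector in ℝ⁴ using {E₁₁, E₁₂, E₂₁, E₂₂}.
Two of the vectors are equal, giving an immediate dependence.

linearly dependent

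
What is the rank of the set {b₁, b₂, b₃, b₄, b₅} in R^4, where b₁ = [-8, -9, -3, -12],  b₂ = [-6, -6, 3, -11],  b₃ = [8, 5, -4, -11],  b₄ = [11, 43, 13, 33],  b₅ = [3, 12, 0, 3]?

4

Row-reduce the 5×4 matrix with these as rows.
Exactly 4 pivots survive; hence the rank is 4.
(With 5 elements in a 4-dimensional space the rank is at most 4.)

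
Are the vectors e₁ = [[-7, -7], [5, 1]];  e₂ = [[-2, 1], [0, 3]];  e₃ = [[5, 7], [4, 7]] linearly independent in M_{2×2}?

Take coordinates with respect to the standard basis {E₁₁, E₁₂, E₂₁, E₂₂}.
Row-reduce the matrix whose columns are e₁, e₂, e₃.
The reduction yields 3 nonzero rows, so the rank is 3.
Since rank = 3 (the number of vectors), the set is linearly independent.

linearly independent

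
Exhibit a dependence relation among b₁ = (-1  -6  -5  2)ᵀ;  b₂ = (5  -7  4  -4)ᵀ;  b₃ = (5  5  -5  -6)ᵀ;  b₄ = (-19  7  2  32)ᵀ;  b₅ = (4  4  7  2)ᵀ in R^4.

Solve the homogeneous system with b₁, b₂, b₃, b₄, b₅ as columns by row-reducing the coefficient matrix.
A generator of the null space is (2, -3, -2, -1, 2).

2b₁ - 3b₂ - 2b₃ - b₄ + 2b₅ = 0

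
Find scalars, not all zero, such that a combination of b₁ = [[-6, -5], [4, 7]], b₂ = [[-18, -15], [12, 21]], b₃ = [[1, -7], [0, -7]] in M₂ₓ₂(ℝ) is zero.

Write each element as a vector in ℝ⁴ using {E₁₁, E₁₂, E₂₁, E₂₂}.
Set up α₁b₁ + … + α₃b₃ = 0 and solve the homogeneous system.
The free variable yields coefficients (3, -1, 0) (any nonzero multiple also works).

3b₁ - b₂ = 0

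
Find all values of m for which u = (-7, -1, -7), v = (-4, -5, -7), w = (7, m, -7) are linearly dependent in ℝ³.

Place the vectors as rows of a 3×3 matrix; dependence ⇔ determinant zero.
The determinant works out to -21*m - 413.
Setting this to zero gives m = -59/3.

m = -59/3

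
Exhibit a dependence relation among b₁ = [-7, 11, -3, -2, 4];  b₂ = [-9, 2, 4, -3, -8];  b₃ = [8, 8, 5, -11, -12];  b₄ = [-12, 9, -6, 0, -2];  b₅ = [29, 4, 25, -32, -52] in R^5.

Write the vectors as columns of a matrix and find a nonzero vector in its null space.
A generator of the null space is (2, -1, -3, 0, 1).

2b₁ - b₂ - 3b₃ + b₅ = 0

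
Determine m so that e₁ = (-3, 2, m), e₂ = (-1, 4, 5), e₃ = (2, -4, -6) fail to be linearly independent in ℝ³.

The vectors are dependent exactly when the determinant of the matrix with rows e₁, e₂, e₃ vanishes.
The determinant works out to 20 - 4*m.
Solving 20 - 4*m = 0 yields m = 5.

m = 5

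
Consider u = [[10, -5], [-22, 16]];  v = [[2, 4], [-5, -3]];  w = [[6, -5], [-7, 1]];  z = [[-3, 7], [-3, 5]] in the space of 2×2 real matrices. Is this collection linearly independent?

Take coordinates with respect to the standard basis {E₁₁, E₁₂, E₂₁, E₂₂}.
Place the vectors as rows of a 4×4 matrix and reduce to echelon form.
The reduction yields 3 nonzero rows, so the rank is 3.
Since rank 3 < 4, the set is linearly dependent.
Indeed u + v - 3w - 2z = 0.

linearly dependent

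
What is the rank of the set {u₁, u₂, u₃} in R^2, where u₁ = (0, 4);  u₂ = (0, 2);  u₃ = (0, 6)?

Apply Gaussian elimination to the matrix whose rows are u₁, u₂, u₃.
There is 1 pivot column, so rank = 1.
(With 3 elements in a 2-dimensional space the rank is at most 2.)

rank 1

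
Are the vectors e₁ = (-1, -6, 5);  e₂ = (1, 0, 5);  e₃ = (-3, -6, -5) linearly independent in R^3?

linearly dependent

The matrix [e₁|e₂|e₃] has determinant 0.
A zero determinant means the columns are linearly dependent.
Indeed e₁ - 2e₂ - e₃ = 0.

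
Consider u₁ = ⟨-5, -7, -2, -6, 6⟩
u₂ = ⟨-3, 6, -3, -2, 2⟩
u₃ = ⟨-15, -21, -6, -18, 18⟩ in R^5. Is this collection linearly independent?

One vector is a scalar multiple of another, so the set is dependent.

linearly dependent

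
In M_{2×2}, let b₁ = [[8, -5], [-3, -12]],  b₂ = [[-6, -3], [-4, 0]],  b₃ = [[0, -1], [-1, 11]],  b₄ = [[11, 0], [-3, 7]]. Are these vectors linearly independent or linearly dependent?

Take coordinates with respect to the standard basis {E₁₁, E₁₂, E₂₁, E₂₂}.
Row-reduce the matrix whose columns are b₁, b₂, b₃, b₄.
The reduction yields 4 nonzero rows, so the rank is 4.
Since rank = 4 (the number of vectors), the set is linearly independent.

linearly independent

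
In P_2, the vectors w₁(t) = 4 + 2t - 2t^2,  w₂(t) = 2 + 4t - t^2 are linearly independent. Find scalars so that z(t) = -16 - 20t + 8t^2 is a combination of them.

Identify each element with its coordinate vector in ℝ³ via {1, t, t^2}.
Write z = c₁w₁ + c₂w₂ and equate components.
Row-reducing the augmented matrix gives the unique coefficients (c₁, c₂) = (-2, -4).

z = -2w₁ - 4w₂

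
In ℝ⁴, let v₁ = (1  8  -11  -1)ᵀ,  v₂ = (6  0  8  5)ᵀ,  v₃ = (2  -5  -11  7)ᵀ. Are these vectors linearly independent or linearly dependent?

linearly independent

Place the vectors as rows of a 3×4 matrix and reduce to echelon form.
The reduction yields 3 nonzero rows, so the rank is 3.
Since rank = 3 (the number of vectors), the set is linearly independent.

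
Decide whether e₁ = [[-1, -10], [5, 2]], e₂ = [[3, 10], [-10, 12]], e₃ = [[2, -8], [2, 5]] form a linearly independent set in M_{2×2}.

Take coordinates with respect to the standard basis {E₁₁, E₁₂, E₂₁, E₂₂}.
Row-reduce the matrix whose columns are e₁, e₂, e₃.
The reduction yields 3 nonzero rows, so the rank is 3.
Since rank = 3 (the number of vectors), the set is linearly independent.

linearly independent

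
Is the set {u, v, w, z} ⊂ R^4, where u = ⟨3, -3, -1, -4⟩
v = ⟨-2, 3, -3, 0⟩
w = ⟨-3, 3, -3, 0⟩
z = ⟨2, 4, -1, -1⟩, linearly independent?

linearly independent

Row-reduce the matrix whose columns are u, v, w, z.
The reduction yields 4 nonzero rows, so the rank is 4.
Since rank = 4 (the number of vectors), the set is linearly independent.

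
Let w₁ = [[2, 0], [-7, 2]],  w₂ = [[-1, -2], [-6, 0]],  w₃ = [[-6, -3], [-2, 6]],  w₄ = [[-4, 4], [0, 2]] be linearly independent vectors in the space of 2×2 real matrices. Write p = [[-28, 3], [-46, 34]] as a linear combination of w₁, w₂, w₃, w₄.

Work in coordinates with respect to the standard basis {E₁₁, E₁₂, E₂₁, E₂₂}.
Set up the augmented matrix [w₁ | w₂ | w₃ | w₄ | p] and row-reduce.
Row-reducing the augmented matrix gives the unique coefficients (a₁, …, a₄) = (4, 2, 3, 4).

p = 4w₁ + 2w₂ + 3w₃ + 4w₄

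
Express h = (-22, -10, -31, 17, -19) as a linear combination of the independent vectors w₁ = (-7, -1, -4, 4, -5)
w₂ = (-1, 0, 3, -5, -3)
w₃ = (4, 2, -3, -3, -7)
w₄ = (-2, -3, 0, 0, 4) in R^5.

Write h = c₁w₁ + … + c₄w₄ and equate components.
Back-substitution yields (c₁, …, c₄) = (4, -2, 3, 4).

h = 4w₁ - 2w₂ + 3w₃ + 4w₄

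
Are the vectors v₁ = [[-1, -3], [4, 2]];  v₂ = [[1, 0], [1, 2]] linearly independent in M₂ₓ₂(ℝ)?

linearly independent

Take coordinates with respect to the standard basis {E₁₁, E₁₂, E₂₁, E₂₂}.
Row-reduce the matrix whose columns are v₁, v₂.
The reduction yields 2 nonzero rows, so the rank is 2.
Since rank = 2 (the number of vectors), the set is linearly independent.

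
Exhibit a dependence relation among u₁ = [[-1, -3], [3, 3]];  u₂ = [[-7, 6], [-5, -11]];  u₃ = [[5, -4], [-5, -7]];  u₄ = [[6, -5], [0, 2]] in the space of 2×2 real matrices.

Pass to coordinate vectors relative to the basis {E₁₁, E₁₂, E₂₁, E₂₂}.
Row-reduce the matrix with u₁, u₂, u₃, u₄ as columns; the null space gives the coefficients.
One solution (up to scaling) is (0, 1, -1, 2).

u₂ - u₃ + 2u₄ = 0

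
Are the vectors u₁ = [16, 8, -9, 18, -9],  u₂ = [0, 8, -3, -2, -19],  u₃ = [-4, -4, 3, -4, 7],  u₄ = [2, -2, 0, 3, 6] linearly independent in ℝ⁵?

Place the vectors as rows of a 4×5 matrix and reduce to echelon form.
The reduction yields 2 nonzero rows, so the rank is 2.
Since rank 2 < 4, the set is linearly dependent.

linearly dependent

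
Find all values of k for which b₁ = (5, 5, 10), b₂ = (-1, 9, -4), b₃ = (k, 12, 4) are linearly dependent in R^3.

k = 32/11

Place the vectors as rows of a 3×3 matrix; dependence ⇔ determinant zero.
Cofactor expansion gives det = 320 - 110*k.
This vanishes exactly when k = 32/11.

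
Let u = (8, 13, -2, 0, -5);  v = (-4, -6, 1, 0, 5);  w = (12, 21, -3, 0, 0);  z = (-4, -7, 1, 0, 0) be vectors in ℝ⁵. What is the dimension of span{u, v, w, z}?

dim = 2

Row-reduce the 4×5 matrix with these as rows.
There are 2 pivot columns, so rank = 2.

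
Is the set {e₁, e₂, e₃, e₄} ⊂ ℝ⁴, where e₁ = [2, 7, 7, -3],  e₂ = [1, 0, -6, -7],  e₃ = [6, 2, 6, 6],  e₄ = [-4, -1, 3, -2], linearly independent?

linearly independent

Form the 4×4 matrix with these as columns; its determinant is 1536.
A nonzero determinant means the columns are linearly independent.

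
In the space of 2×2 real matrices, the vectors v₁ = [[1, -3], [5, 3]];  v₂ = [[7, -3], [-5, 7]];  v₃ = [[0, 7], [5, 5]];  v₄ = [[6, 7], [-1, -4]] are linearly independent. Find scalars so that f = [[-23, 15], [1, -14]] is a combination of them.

f = -3v₁ - 2v₂ + v₃ - v₄

Take coordinate vectors relative to {E₁₁, E₁₂, E₂₁, E₂₂}.
Solve the system with v₁, v₂, v₃, v₄ as columns and f as the right-hand side.
Row-reducing the augmented matrix gives the unique coefficients (α₁, …, α₄) = (-3, -2, 1, -1).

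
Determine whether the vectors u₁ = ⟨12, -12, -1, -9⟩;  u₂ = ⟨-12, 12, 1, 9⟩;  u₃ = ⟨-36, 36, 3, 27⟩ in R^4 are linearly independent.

Row-reduce the matrix whose columns are u₁, u₂, u₃.
The reduction yields 1 nonzero row, so the rank is 1.
Since rank 1 < 3, the set is linearly dependent.
Indeed u₁ + u₂ = 0.

linearly dependent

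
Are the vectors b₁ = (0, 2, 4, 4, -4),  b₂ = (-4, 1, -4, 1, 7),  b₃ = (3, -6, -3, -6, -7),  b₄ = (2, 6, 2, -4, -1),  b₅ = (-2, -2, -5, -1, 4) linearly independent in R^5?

linearly independent

Form the 5×5 matrix with these as columns; its determinant is 790.
A nonzero determinant means the columns are linearly independent.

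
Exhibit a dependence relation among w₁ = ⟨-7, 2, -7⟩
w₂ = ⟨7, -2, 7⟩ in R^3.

w₁ + w₂ = 0

Write the vectors as columns of a matrix and find a nonzero vector in its null space.
The free variable yields coefficients (1, 1) (any nonzero multiple also works).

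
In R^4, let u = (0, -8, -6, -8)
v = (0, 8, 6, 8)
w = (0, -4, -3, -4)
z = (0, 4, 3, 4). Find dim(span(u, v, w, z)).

Form the matrix with u, v, w, z as columns and reduce.
The echelon form has 1 nonzero row, so the rank is 1.

dim = 1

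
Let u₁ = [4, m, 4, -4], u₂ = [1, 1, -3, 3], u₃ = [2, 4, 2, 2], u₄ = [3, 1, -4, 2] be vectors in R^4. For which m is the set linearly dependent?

m = 20/9

Dependence holds iff the 4×4 matrix [u₁ u₂ u₃ u₄] is singular.
Expanding, det = 36*m - 80.
Setting this to zero gives m = 20/9.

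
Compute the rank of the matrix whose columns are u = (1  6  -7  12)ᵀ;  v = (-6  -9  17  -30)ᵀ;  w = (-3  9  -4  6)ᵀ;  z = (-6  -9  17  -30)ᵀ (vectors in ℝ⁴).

2

Put the 4×4 matrix [u|v|w|z] into echelon form.
There are 2 pivot columns, so rank = 2.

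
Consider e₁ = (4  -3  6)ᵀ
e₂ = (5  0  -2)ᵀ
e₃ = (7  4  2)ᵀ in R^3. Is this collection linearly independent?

Place the vectors as rows of a 3×3 matrix and reduce to echelon form.
The reduction yields 3 nonzero rows, so the rank is 3.
Since rank = 3 (the number of vectors), the set is linearly independent.

linearly independent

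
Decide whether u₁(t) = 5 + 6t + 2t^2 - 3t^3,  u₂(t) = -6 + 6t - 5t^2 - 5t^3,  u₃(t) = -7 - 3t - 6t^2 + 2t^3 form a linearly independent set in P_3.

linearly independent

Write each element as a coordinate vector in ℝ⁴ using {1, t, …, t^3}.
Row-reduce the matrix whose columns are u₁, u₂, u₃.
The reduction yields 3 nonzero rows, so the rank is 3.
Since rank = 3 (the number of vectors), the set is linearly independent.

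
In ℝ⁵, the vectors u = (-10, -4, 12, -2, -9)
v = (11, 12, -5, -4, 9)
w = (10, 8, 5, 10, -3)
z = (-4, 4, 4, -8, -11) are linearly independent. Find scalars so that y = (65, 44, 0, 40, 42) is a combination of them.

Set up the augmented matrix [u | v | w | z | y] and row-reduce.
Back-substitution yields (a₁, …, a₄) = (1, 3, 3, -3).

y = u + 3v + 3w - 3z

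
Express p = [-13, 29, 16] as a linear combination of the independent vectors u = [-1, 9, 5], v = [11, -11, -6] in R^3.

Set up the augmented matrix [u | v | p] and row-reduce.
Row-reducing the augmented matrix gives the unique coefficients (α₁, α₂) = (2, -1).

p = 2u - v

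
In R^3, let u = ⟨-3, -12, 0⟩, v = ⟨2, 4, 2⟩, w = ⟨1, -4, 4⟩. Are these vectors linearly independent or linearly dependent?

The matrix [u|v|w] has determinant 0.
A zero determinant means the columns are linearly dependent.

linearly dependent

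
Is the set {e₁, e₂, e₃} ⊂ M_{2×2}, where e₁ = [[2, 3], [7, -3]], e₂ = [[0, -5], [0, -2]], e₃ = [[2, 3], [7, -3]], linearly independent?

Take coordinates with respect to the standard basis {E₁₁, E₁₂, E₂₁, E₂₂}.
Two of the vectors are equal, giving an immediate dependence.

linearly dependent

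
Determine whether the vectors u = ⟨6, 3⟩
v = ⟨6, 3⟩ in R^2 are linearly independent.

linearly dependent

Row-reduce the matrix whose columns are u, v.
The reduction yields 1 nonzero row, so the rank is 1.
Since rank 1 < 2, the set is linearly dependent.
Indeed u - v = 0.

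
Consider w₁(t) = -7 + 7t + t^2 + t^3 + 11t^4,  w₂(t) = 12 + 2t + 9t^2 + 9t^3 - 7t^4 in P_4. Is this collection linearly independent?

Take coordinates with respect to the standard basis {1, t, …, t^4}.
Row-reduce the matrix whose columns are w₁, w₂.
The reduction yields 2 nonzero rows, so the rank is 2.
Since rank = 2 (the number of vectors), the set is linearly independent.

linearly independent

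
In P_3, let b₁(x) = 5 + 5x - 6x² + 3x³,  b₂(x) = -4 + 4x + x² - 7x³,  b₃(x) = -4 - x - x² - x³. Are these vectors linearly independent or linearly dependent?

Write each element as a coordinate vector in ℝ⁴ using {1, x, …, x³}.
Row-reduce the matrix whose columns are b₁, b₂, b₃.
The reduction yields 3 nonzero rows, so the rank is 3.
Since rank = 3 (the number of vectors), the set is linearly independent.

linearly independent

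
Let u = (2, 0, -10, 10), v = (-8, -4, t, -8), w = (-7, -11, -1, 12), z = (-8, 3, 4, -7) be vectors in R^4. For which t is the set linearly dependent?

t = 12

Place the vectors as rows of a 4×4 matrix; dependence ⇔ determinant zero.
Expanding, det = 1008*t - 12096.
Solving 1008*t - 12096 = 0 yields t = 12.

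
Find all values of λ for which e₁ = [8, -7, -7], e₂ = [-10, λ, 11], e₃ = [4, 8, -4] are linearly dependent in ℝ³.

λ = -43

Dependence holds iff the 3×3 matrix [e₁ e₂ e₃] is singular.
Expanding, det = -4*λ - 172.
Solving -4*λ - 172 = 0 yields λ = -43.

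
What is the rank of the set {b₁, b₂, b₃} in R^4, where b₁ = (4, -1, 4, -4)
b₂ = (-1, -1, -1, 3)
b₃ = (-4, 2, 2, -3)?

Apply Gaussian elimination to the matrix whose rows are b₁, b₂, b₃.
The echelon form has 3 nonzero rows, so the rank is 3.

3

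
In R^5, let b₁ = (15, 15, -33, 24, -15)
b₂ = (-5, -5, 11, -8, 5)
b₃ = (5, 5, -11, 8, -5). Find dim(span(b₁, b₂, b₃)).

Apply Gaussian elimination to the matrix whose rows are b₁, b₂, b₃.
The echelon form has 1 nonzero row, so the rank is 1.

dim = 1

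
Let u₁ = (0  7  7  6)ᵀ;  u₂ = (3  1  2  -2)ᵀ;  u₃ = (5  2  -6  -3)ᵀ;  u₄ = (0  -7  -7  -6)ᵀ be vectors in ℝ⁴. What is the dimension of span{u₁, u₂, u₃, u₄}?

Apply Gaussian elimination to the matrix whose rows are u₁, u₂, u₃, u₄.
Exactly 3 pivots survive; hence the rank is 3.

dim = 3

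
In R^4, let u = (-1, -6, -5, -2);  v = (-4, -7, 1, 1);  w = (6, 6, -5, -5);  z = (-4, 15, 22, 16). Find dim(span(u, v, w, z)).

3

Row-reduce the 4×4 matrix with these as rows.
Reduction leaves 3 leading entries, giving rank 3.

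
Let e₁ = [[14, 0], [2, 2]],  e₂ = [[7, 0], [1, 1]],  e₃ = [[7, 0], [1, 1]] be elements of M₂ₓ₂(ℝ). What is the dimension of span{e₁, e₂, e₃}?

dim = 1

Represent each element by its coordinate vector in ℝ⁴.
Form the matrix with e₁, e₂, e₃ as columns and reduce.
Exactly 1 pivot survives; hence the rank is 1.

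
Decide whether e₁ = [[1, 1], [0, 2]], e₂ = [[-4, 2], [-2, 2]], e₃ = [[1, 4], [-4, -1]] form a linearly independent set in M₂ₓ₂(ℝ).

Take coordinates with respect to the standard basis {E₁₁, E₁₂, E₂₁, E₂₂}.
Place the vectors as rows of a 3×4 matrix and reduce to echelon form.
The reduction yields 3 nonzero rows, so the rank is 3.
Since rank = 3 (the number of vectors), the set is linearly independent.

linearly independent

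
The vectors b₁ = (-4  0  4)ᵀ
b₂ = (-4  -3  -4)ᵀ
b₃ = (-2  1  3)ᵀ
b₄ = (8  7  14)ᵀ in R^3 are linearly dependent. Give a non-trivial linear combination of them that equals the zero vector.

2b₁ - 3b₂ - 2b₃ - b₄ = 0

Row-reduce the matrix with b₁, b₂, b₃, b₄ as columns; the null space gives the coefficients.
One solution (up to scaling) is (2, -3, -2, -1).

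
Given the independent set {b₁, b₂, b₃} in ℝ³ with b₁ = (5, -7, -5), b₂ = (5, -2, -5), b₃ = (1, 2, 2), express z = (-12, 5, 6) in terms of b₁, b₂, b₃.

z = -b₁ - b₂ - 2b₃

Solve the system with b₁, b₂, b₃ as columns and z as the right-hand side.
The system has the unique solution (c₁, c₂, c₃) = (-1, -1, -2).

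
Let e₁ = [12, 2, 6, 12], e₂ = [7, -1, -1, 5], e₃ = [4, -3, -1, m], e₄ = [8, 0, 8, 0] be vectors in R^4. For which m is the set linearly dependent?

Dependence holds iff the 4×4 matrix [e₁ e₂ e₃ e₄] is singular.
Expanding, det = 176*m + 704.
Setting this to zero gives m = -4.

m = -4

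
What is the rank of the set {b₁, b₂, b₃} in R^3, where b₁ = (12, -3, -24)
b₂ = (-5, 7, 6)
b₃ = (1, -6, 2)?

Put the 3×3 matrix [b₁|b₂|b₃] into echelon form.
The echelon form has 2 nonzero rows, so the rank is 2.

2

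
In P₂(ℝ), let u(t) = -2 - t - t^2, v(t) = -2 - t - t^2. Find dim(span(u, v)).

1

Use coordinates relative to {1, t, t^2}.
Row-reduce the 2×3 matrix with these as rows.
Reduction leaves 1 leading entry, giving rank 1.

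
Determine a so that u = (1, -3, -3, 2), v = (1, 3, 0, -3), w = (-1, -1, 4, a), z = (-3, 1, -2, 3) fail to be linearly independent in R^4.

a = 1/3

Dependence holds iff the 4×4 matrix [u v w z] is singular.
Expanding, det = 42*a - 14.
This vanishes exactly when a = 1/3.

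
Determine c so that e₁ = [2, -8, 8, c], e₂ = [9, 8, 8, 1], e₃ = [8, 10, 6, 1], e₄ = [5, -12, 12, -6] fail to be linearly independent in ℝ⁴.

c = -12

Place the vectors as rows of a 4×4 matrix; dependence ⇔ determinant zero.
The determinant works out to -32*c - 384.
This vanishes exactly when c = -12.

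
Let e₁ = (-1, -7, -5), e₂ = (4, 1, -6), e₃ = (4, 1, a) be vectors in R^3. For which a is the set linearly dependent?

Dependence holds iff the 3×3 matrix [e₁ e₂ e₃] is singular.
The determinant works out to 27*a + 162.
Solving 27*a + 162 = 0 yields a = -6.

a = -6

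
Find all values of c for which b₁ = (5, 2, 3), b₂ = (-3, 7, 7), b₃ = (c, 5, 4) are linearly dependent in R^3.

The vectors are dependent exactly when the determinant of the matrix with rows b₁, b₂, b₃ vanishes.
Expanding, det = -7*c - 56.
Setting this to zero gives c = -8.

c = -8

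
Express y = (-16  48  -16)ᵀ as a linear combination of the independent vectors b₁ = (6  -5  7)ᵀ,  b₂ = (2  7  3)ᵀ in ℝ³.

y = -4b₁ + 4b₂

Set up the augmented matrix [b₁ | b₂ | y] and row-reduce.
The system has the unique solution (a₁, a₂) = (-4, 4).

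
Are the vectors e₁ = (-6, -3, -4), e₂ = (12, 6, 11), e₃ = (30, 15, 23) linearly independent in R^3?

linearly dependent

Place the vectors as rows of a 3×3 matrix and reduce to echelon form.
The reduction yields 2 nonzero rows, so the rank is 2.
Since rank 2 < 3, the set is linearly dependent.
Indeed 3e₁ - e₂ + e₃ = 0.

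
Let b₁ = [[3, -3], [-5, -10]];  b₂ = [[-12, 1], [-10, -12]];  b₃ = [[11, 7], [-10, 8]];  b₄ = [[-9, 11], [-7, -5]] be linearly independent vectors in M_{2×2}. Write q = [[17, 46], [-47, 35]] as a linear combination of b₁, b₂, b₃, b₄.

Take coordinate vectors relative to {E₁₁, E₁₂, E₂₁, E₂₂}.
Set up the augmented matrix [b₁ | b₂ | b₃ | b₄ | q] and row-reduce.
Row-reducing the augmented matrix gives the unique coefficients (α₁, …, α₄) = (-2, 1, 4, 1).

q = -2b₁ + b₂ + 4b₃ + b₄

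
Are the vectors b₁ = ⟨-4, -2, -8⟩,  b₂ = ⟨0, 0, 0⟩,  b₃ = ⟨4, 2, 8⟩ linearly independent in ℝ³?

linearly dependent

One of the vectors is the zero vector, so the set is linearly dependent.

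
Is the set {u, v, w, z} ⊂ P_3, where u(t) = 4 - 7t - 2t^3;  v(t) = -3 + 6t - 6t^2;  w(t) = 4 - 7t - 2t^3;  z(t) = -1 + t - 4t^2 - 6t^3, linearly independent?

Take coordinates with respect to the standard basis {1, t, …, t^3}.
Two of the vectors are equal, giving an immediate dependence.

linearly dependent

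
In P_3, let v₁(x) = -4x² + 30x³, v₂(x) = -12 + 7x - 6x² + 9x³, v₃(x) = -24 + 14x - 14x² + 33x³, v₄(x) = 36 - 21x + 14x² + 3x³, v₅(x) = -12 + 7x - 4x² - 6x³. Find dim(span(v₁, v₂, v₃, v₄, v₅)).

dim = 2

Use coordinates relative to {1, x, …, x³}.
Form the matrix with v₁, v₂, v₃, v₄, v₅ as columns and reduce.
Reduction leaves 2 leading entries, giving rank 2.
(With 5 elements in a 4-dimensional space the rank is at most 4.)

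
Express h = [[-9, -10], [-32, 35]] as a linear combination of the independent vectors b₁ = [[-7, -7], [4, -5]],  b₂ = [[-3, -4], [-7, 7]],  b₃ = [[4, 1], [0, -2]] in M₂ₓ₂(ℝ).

h = -b₁ + 4b₂ - b₃

Take coordinate vectors relative to {E₁₁, E₁₂, E₂₁, E₂₂}.
Solve the system with b₁, b₂, b₃ as columns and h as the right-hand side.
The system has the unique solution (a₁, a₂, a₃) = (-1, 4, -1).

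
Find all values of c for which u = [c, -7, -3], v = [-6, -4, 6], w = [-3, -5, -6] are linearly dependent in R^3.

The vectors are dependent exactly when the determinant of the matrix with rows u, v, w vanishes.
The determinant works out to 54*c + 324.
Setting this to zero gives c = -6.

c = -6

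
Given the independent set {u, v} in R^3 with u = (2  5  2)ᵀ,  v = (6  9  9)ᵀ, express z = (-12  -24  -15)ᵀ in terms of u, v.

Set up the augmented matrix [u | v | z] and row-reduce.
The system has the unique solution (a₁, a₂) = (-3, -1).

z = -3u - v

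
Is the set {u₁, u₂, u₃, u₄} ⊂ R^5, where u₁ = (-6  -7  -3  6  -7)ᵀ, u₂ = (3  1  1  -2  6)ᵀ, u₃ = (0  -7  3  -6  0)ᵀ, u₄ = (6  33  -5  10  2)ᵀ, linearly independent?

linearly dependent

Place the vectors as rows of a 4×5 matrix and reduce to echelon form.
The reduction yields 3 nonzero rows, so the rank is 3.
Since rank 3 < 4, the set is linearly dependent.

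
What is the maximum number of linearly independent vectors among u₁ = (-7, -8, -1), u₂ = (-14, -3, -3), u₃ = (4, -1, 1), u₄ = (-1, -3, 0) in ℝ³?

2

Put the 3×4 matrix [u₁|u₂|u₃|u₄] into echelon form.
Exactly 2 pivots survive; hence the rank is 2.
(With 4 elements in a 3-dimensional space the rank is at most 3.)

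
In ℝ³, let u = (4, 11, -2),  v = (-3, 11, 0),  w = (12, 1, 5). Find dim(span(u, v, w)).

dim = 3

Row-reduce the 3×3 matrix with these as rows.
Reduction leaves 3 leading entries, giving rank 3.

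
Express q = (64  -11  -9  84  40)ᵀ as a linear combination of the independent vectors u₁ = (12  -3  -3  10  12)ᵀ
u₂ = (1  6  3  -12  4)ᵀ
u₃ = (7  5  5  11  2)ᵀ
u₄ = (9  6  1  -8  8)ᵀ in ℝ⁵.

Write q = c₁u₁ + … + c₄u₄ and equate components.
The system has the unique solution (c₁, …, c₄) = (3, -4, 2, 2).

q = 3u₁ - 4u₂ + 2u₃ + 2u₄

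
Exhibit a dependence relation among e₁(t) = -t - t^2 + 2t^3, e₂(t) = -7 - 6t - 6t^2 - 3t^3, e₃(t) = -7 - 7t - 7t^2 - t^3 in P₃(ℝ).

e₁ + e₂ - e₃ = 0

Pass to coordinate vectors relative to the basis {1, t, …, t^3}.
Row-reduce the matrix with e₁, e₂, e₃ as columns; the null space gives the coefficients.
The free variable yields coefficients (1, 1, -1) (any nonzero multiple also works).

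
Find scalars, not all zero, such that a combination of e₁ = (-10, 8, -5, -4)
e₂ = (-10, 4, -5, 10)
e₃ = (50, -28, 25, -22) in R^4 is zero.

Row-reduce the matrix with e₁, e₂, e₃ as columns; the null space gives the coefficients.
The free variable yields coefficients (2, 3, 1) (any nonzero multiple also works).

2e₁ + 3e₂ + e₃ = 0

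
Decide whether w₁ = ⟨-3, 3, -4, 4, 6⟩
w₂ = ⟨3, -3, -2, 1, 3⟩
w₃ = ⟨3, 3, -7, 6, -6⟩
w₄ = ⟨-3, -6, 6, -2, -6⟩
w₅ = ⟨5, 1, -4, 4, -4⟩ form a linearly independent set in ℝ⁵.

The matrix [w₁|w₂|w₃|w₄|w₅] has determinant -4734.
A nonzero determinant means the columns are linearly independent.

linearly independent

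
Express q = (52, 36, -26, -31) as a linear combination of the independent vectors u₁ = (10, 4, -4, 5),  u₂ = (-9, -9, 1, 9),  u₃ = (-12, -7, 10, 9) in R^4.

Set up the augmented matrix [u₁ | u₂ | u₃ | q] and row-reduce.
Back-substitution yields (a₁, a₂, a₃) = (1, -2, -2).

q = u₁ - 2u₂ - 2u₃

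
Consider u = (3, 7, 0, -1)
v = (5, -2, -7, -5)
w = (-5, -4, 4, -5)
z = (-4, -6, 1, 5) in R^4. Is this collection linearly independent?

linearly independent

Row-reduce the matrix whose columns are u, v, w, z.
The reduction yields 4 nonzero rows, so the rank is 4.
Since rank = 4 (the number of vectors), the set is linearly independent.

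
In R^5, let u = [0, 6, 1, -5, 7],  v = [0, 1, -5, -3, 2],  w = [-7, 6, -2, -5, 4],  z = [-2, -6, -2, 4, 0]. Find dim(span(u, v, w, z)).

dim = 4

Row-reduce the 4×5 matrix with these as rows.
Reduction leaves 4 leading entries, giving rank 4.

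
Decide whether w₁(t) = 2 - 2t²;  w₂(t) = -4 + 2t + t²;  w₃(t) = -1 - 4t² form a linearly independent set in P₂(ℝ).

linearly independent

Take coordinates with respect to the standard basis {1, t, t²}.
The matrix [w₁|w₂|w₃] has determinant -20.
A nonzero determinant means the columns are linearly independent.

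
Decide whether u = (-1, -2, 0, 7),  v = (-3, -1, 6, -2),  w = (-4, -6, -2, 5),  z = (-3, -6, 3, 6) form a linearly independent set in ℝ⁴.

linearly independent

Form the 4×4 matrix with these as columns; its determinant is -537.
A nonzero determinant means the columns are linearly independent.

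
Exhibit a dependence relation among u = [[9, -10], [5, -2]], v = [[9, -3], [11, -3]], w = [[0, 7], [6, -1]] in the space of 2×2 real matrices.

Write each element as a vector in ℝ⁴ using {E₁₁, E₁₂, E₂₁, E₂₂}.
Solve the homogeneous system with u, v, w as columns by row-reducing the coefficient matrix.
One solution (up to scaling) is (1, -1, 1).

u - v + w = 0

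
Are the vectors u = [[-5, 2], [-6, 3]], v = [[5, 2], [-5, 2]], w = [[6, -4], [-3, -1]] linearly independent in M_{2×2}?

linearly independent

Write each element as a coordinate vector in ℝ⁴ using {E₁₁, E₁₂, E₂₁, E₂₂}.
Row-reduce the matrix whose columns are u, v, w.
The reduction yields 3 nonzero rows, so the rank is 3.
Since rank = 3 (the number of vectors), the set is linearly independent.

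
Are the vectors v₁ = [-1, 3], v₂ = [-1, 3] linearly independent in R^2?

Two of the vectors are equal, giving an immediate dependence.

linearly dependent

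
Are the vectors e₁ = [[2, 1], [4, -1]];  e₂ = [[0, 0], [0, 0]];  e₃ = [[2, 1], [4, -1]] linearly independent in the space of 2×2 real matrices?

linearly dependent

Take coordinates with respect to the standard basis {E₁₁, E₁₂, E₂₁, E₂₂}.
One of the vectors is the zero vector, so the set is linearly dependent.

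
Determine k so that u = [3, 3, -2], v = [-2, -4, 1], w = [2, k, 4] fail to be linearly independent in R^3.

Dependence holds iff the 3×3 matrix [u v w] is singular.
Expanding, det = k - 34.
Setting this to zero gives k = 34.

k = 34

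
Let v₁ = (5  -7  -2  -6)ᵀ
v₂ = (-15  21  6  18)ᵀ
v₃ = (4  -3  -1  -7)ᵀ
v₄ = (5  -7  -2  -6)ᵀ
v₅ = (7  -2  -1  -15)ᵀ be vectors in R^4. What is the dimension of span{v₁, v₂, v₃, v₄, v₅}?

dim = 2

Form the matrix with v₁, v₂, v₃, v₄, v₅ as columns and reduce.
There are 2 pivot columns, so rank = 2.
(With 5 elements in a 4-dimensional space the rank is at most 4.)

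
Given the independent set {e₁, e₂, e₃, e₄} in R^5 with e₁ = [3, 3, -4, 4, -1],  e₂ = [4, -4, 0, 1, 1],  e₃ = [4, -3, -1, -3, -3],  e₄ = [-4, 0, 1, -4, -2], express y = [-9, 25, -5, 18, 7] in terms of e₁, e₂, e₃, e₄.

Write y = c₁e₁ + … + c₄e₄ and equate components.
The system has the unique solution (c₁, …, c₄) = (1, -4, -2, -3).

y = e₁ - 4e₂ - 2e₃ - 3e₄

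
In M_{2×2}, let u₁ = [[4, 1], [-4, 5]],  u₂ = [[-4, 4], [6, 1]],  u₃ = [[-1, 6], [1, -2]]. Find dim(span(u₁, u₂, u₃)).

Represent each element by its coordinate vector in ℝ⁴.
Form the matrix with u₁, u₂, u₃ as columns and reduce.
Exactly 3 pivots survive; hence the rank is 3.

3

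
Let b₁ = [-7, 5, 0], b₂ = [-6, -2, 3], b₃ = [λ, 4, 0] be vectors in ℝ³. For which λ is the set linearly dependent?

λ = -28/5

The vectors are dependent exactly when the determinant of the matrix with rows b₁, b₂, b₃ vanishes.
Expanding, det = 15*λ + 84.
Solving 15*λ + 84 = 0 yields λ = -28/5.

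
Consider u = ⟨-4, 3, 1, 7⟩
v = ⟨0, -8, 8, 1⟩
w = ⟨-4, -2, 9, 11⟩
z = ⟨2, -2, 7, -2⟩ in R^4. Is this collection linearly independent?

Place the vectors as rows of a 4×4 matrix and reduce to echelon form.
The reduction yields 4 nonzero rows, so the rank is 4.
Since rank = 4 (the number of vectors), the set is linearly independent.

linearly independent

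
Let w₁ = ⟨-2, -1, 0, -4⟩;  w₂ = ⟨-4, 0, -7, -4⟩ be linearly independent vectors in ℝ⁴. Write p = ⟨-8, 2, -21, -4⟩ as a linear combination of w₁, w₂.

Solve the system with w₁, w₂ as columns and p as the right-hand side.
The system has the unique solution (α₁, α₂) = (-2, 3).

p = -2w₁ + 3w₂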